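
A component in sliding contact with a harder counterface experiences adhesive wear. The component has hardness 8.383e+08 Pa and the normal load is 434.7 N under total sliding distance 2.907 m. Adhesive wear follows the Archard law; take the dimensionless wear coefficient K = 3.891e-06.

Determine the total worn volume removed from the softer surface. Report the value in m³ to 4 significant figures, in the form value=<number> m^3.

value=5.865e-12 m^3

Every step runs at full float precision, and printed values are rounded; rounded once at the end to 4 significant figures.
In SI base units: W = 434.7 N, H = 8.383e+08 Pa, K = 3.891e-06.
Archard relation: V = K·W·L/H = 3.891e-06 · 434.7 · 2.907 / 8.383e+08 = 5.865e-12 m³.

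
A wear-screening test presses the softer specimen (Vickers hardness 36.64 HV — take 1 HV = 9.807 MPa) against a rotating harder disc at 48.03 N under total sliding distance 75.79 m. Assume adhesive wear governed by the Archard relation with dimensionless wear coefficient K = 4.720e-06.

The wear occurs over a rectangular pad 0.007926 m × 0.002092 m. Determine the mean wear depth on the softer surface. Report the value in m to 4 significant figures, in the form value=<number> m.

value=2.884e-06 m

Intermediates are displayed rounded. All arithmetic carries full precision, and a lone final rounding: 4 significant figures.
Convert: Hardness H = 36.64 HV × 9.807 MPa/HV = 359.3 MPa = 3.593e+08 Pa.
Convert: Contact area A = 0.007926 m × 0.002092 m = 1.658e-05 m².
In SI base units, W = 48.03 N, H = 3.593e+08 Pa, K = 4.720e-06.
Worn volume V = K·W·L/H = 4.720e-06 · 48.03 · 75.79 / 3.593e+08 = 4.782e-11 m³.
Wear depth h = V/A = 4.782e-11 / 1.658e-05 = 2.884e-06 m.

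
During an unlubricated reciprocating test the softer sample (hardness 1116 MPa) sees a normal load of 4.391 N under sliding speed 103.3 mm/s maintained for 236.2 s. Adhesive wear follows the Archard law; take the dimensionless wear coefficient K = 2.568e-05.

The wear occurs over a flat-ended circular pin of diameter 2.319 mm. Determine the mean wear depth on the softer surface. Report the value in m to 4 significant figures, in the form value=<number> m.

Intermediates appear rounded; the algebra runs at full float precision — rounded just once, at 4 significant digits.
Convert: Sliding speed v = 103.3 mm/s = 0.1033 m/s. Total distance L = v·t = 0.1033 m/s × 236.2 s = 24.40 m.
Convert: Hardness H = 1116 MPa = 1.116e+09 Pa.
Convert: Pin diameter d = 2.319 mm = 0.002319 m. Contact area A = π·d²/4 = π·(0.002319 m)²/4 = 4.224e-06 m².
In SI base units: W = 4.391 N, H = 1.116e+09 Pa, K = 2.568e-05.
Volume removed: V = K·W·L/H = 2.568e-05 · 4.391 · 24.40 / 1.116e+09 = 2.465e-12 m³.
Mean wear depth h = V/A = 2.465e-12 / 4.224e-06 = 5.837e-07 m.

value=5.837e-07 m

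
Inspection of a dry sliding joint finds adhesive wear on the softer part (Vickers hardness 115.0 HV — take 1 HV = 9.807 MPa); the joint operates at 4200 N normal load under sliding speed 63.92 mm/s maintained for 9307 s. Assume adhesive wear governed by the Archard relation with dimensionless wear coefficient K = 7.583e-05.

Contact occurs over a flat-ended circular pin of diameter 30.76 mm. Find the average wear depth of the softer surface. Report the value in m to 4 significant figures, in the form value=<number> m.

All arithmetic maintains full precision — displayed values are rounded — one last rounding, at 4 significant digits.
Sliding speed v = 63.92 mm/s = 0.06392 m/s. Path length L = v·t = 0.06392 m/s × 9307 s = 594.9 m.
Hardness H = 115.0 HV × 9.807 MPa/HV = 1128 MPa = 1.128e+09 Pa.
Pin diameter d = 30.76 mm = 0.03076 m. Contact area A = π·d²/4 = π·(0.03076 m)²/4 = 7.431e-04 m².
SI base units throughout: W = 4200 N, H = 1.128e+09 Pa, K = 7.583e-05.
Worn volume V = K·W·L/H = 7.583e-05 · 4200 · 594.9 / 1.128e+09 = 1.680e-07 m³.
Wear depth h = V/A = 1.680e-07 / 7.431e-04 = 2.261e-04 m.

value=2.261e-04 m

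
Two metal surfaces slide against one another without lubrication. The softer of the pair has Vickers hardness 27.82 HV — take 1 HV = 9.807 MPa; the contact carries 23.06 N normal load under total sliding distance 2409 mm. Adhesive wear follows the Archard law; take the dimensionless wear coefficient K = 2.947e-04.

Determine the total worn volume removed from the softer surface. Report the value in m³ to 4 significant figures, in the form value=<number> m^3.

All working math maintains exact precision. Printed values are rounded. Rounded once at the end: 4 significant figures.
Total distance L = 2409 mm = 2.409 m.
Hardness H = 27.82 HV × 9.807 MPa/HV = 272.8 MPa = 2.728e+08 Pa.
Restated in SI base units: W = 23.06 N, H = 2.728e+08 Pa, K = 2.947e-04.
Worn volume V = K·W·L/H = 2.947e-04 · 23.06 · 2.409 / 2.728e+08 = 6.000e-11 m³.

value=6.000e-11 m^3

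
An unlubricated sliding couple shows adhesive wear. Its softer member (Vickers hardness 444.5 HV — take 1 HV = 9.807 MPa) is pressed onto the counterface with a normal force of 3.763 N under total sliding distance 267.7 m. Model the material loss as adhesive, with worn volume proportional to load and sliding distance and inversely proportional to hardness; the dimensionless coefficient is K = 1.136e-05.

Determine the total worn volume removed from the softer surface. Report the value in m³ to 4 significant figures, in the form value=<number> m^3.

value=2.625e-12 m^3

All arithmetic carries exact precision — shown intermediates are rounded; rounded once at the end, at 4 significant figures.
Convert: Hardness H = 444.5 HV × 9.807 MPa/HV = 4359 MPa = 4.359e+09 Pa.
As SI base values: W = 3.763 N, H = 4.359e+09 Pa, K = 1.136e-05.
Archard volume V = K·W·L/H = 1.136e-05 · 3.763 · 267.7 / 4.359e+09 = 2.625e-12 m³.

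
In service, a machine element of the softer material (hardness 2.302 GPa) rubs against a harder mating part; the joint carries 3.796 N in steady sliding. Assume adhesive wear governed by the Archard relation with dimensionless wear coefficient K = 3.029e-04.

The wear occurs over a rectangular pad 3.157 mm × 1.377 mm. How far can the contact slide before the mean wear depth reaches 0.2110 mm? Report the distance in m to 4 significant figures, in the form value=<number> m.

The computation holds full float precision, and the intermediates appear rounded. Rounded once at the end to 4 significant figures.
Hardness H = 2.302 GPa = 2.302e+09 Pa.
Pad sides 3.157 mm × 1.377 mm = 0.003157 m × 0.001377 m. Contact area A = 0.003157 m × 0.001377 m = 4.347e-06 m².
Depth limit h_lim = 0.2110 mm = 2.110e-04 m.
SI base units throughout: W = 3.796 N, H = 2.302e+09 Pa, K = 3.029e-04.
Limit volume V_lim = h_lim·A = 2.110e-04 · 4.347e-06 = 9.173e-10 m³.
So the life L = V_lim·H/(K·W) = 9.173e-10 · 2.302e+09 / (3.029e-04 · 3.796) = 1836 m.

value=1836 m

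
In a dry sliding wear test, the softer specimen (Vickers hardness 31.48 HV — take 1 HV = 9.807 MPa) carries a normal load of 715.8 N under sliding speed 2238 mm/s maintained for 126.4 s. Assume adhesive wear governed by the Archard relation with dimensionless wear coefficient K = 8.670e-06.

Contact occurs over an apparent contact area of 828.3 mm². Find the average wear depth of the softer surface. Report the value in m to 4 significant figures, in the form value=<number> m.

value=6.865e-06 m

All arithmetic carries full precision — intermediate values are displayed rounded. Rounded once at the end, at 4 significant digits.
Sliding speed v = 2238 mm/s = 2.238 m/s. Total distance L = v·t = 2.238 m/s × 126.4 s = 282.9 m.
Hardness H = 31.48 HV × 9.807 MPa/HV = 308.7 MPa = 3.087e+08 Pa.
Contact area A = 828.3 mm² = 8.283e-04 m².
In SI base units: W = 715.8 N, H = 3.087e+08 Pa, K = 8.670e-06.
Volume removed: V = K·W·L/H = 8.670e-06 · 715.8 · 282.9 / 3.087e+08 = 5.687e-09 m³.
Average depth h = V/A = 5.687e-09 / 8.283e-04 = 6.865e-06 m.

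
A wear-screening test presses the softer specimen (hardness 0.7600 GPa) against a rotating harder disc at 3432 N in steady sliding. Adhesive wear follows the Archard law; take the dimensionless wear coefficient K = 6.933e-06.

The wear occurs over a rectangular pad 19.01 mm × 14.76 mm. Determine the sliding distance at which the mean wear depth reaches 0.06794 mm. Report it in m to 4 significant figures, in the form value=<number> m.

Intermediate values are printed rounded; each operation maintains exact precision, and a lone final rounding: 4 significant figures.
Convert: Hardness H = 0.7600 GPa = 7.600e+08 Pa.
Convert: Pad sides 19.01 mm × 14.76 mm = 0.01901 m × 0.01476 m. Contact area A = 0.01901 m × 0.01476 m = 2.806e-04 m².
Convert: Depth limit h_lim = 0.06794 mm = 6.794e-05 m.
Collected in SI base units: W = 3432 N, H = 7.600e+08 Pa, K = 6.933e-06.
Volume at the limit: V_lim = h_lim·A = 6.794e-05 · 2.806e-04 = 1.906e-08 m³.
Inverting, life L = V_lim·H/(K·W) = 1.906e-08 · 7.600e+08 / (6.933e-06 · 3432) = 608.9 m.

value=608.9 m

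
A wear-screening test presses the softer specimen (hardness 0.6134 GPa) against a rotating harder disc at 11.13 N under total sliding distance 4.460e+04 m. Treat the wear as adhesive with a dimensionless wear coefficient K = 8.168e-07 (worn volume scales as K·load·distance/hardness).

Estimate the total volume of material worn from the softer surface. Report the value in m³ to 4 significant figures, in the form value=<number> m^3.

value=6.610e-10 m^3

Every step maintains full float precision; shown intermediates are rounded. Rounded once at the end to 4 significant digits.
Hardness H = 0.6134 GPa = 6.134e+08 Pa.
Restated in SI base units: W = 11.13 N, H = 6.134e+08 Pa, K = 8.168e-07.
Archard relation: V = K·W·L/H = 8.168e-07 · 11.13 · 4.460e+04 / 6.134e+08 = 6.610e-10 m³.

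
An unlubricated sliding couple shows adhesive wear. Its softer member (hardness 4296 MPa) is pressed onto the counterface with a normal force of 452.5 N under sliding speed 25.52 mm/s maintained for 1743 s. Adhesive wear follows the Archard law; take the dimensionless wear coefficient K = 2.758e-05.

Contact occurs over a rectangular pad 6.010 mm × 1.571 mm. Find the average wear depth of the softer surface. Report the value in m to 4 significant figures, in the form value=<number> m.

value=1.369e-05 m

All working math carries full precision — displayed values are rounded. Rounded once at the end: four significant figures.
Sliding speed v = 25.52 mm/s = 0.02552 m/s. The distance L = v·t = 0.02552 m/s × 1743 s = 44.48 m.
Hardness H = 4296 MPa = 4.296e+09 Pa.
Pad sides 6.010 mm × 1.571 mm = 0.006010 m × 0.001571 m. Contact area A = 0.006010 m × 0.001571 m = 9.442e-06 m².
SI base units throughout: W = 452.5 N, H = 4.296e+09 Pa, K = 2.758e-05.
Archard relation: V = K·W·L/H = 2.758e-05 · 452.5 · 44.48 / 4.296e+09 = 1.292e-10 m³.
Depth h = V/A = 1.292e-10 / 9.442e-06 = 1.369e-05 m.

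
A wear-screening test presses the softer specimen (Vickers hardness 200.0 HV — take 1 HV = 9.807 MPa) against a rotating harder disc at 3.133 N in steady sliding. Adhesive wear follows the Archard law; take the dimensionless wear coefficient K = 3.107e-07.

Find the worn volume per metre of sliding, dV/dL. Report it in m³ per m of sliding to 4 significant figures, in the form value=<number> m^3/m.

Intermediate values are shown rounded — each operation maintains full precision, and rounded just once to 4 significant figures.
Convert: Hardness H = 200.0 HV × 9.807 MPa/HV = 1961 MPa = 1.961e+09 Pa.
In SI base units, W = 3.133 N, H = 1.961e+09 Pa, K = 3.107e-07.
Volumetric rate dV/dL = K·W/H (no L dependence): 3.107e-07 · 3.133 / 1.961e+09 = 4.963e-16 m³/m.

value=4.963e-16 m^3/m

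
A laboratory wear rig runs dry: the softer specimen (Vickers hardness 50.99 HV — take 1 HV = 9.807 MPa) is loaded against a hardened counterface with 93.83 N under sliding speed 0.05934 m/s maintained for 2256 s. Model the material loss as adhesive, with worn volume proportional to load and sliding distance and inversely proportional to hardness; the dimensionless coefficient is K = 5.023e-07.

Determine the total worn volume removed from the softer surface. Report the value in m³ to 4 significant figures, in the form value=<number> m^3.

value=1.262e-11 m^3

Intermediates appear rounded. Every step carries exact precision, and one last rounding: 4 significant figures.
Convert: Sliding distance L = v·t = 0.05934 m/s × 2256 s = 133.9 m.
Convert: Hardness H = 50.99 HV × 9.807 MPa/HV = 500.1 MPa = 5.001e+08 Pa.
Collected in SI base units: W = 93.83 N, H = 5.001e+08 Pa, K = 5.023e-07.
The Archard volume V = K·W·L/H = 5.023e-07 · 93.83 · 133.9 / 5.001e+08 = 1.262e-11 m³.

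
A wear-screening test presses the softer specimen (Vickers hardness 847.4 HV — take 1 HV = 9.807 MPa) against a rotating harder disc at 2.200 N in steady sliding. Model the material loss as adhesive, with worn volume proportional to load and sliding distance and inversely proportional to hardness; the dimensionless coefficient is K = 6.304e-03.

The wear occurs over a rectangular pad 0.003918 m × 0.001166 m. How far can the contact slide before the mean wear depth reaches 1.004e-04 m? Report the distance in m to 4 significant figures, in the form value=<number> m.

value=274.8 m

Intermediates are shown rounded; every step carries full float precision — rounded just once to 4 significant figures.
Convert: Hardness H = 847.4 HV × 9.807 MPa/HV = 8310 MPa = 8.310e+09 Pa.
Convert: Contact area A = 0.003918 m × 0.001166 m = 4.568e-06 m².
In SI base units, W = 2.200 N, H = 8.310e+09 Pa, K = 6.304e-03.
At the depth limit, V_lim = h_lim·A = 1.004e-04 · 4.568e-06 = 4.587e-10 m³.
Thus life L = V_lim·H/(K·W) = 4.587e-10 · 8.310e+09 / (6.304e-03 · 2.200) = 274.8 m.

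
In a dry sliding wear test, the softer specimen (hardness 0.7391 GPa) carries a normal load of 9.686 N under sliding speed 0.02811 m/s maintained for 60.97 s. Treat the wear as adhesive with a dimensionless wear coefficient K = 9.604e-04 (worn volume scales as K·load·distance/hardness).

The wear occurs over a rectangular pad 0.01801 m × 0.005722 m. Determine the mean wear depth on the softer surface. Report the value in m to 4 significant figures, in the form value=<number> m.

value=2.093e-07 m

Intermediates appear rounded — the algebra keeps full precision; rounded just once to four significant digits.
Sliding distance L = v·t = 0.02811 m/s × 60.97 s = 1.714 m.
Hardness H = 0.7391 GPa = 7.391e+08 Pa.
Contact area A = 0.01801 m × 0.005722 m = 1.031e-04 m².
As SI base values: W = 9.686 N, H = 7.391e+08 Pa, K = 9.604e-04.
Archard relation: V = K·W·L/H = 9.604e-04 · 9.686 · 1.714 / 7.391e+08 = 2.157e-11 m³.
Wear depth h = V/A = 2.157e-11 / 1.031e-04 = 2.093e-07 m.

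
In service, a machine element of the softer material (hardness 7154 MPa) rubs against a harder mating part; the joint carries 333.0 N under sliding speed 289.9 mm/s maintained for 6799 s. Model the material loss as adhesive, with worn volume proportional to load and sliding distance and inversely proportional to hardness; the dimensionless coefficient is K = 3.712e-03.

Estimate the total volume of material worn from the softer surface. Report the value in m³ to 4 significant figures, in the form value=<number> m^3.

Every step holds full float precision — the intermediates are shown rounded, and a single final rounding, at 4 significant figures.
Sliding speed v = 289.9 mm/s = 0.2899 m/s. Sliding distance L = v·t = 0.2899 m/s × 6799 s = 1971 m.
Hardness H = 7154 MPa = 7.154e+09 Pa.
SI base units throughout: W = 333.0 N, H = 7.154e+09 Pa, K = 3.712e-03.
Apply Archard: V = K·W·L/H = 3.712e-03 · 333.0 · 1971 / 7.154e+09 = 3.406e-07 m³.

value=3.406e-07 m^3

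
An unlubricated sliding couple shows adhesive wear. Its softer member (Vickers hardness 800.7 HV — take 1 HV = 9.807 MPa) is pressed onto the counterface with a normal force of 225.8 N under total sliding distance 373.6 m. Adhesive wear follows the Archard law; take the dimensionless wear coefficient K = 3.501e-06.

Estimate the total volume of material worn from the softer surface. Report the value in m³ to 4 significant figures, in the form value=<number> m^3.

All arithmetic keeps exact precision — intermediates appear rounded, and one last rounding, at 4 significant digits.
Convert: Hardness H = 800.7 HV × 9.807 MPa/HV = 7852 MPa = 7.852e+09 Pa.
As SI base values: W = 225.8 N, H = 7.852e+09 Pa, K = 3.501e-06.
The Archard volume V = K·W·L/H = 3.501e-06 · 225.8 · 373.6 / 7.852e+09 = 3.761e-11 m³.

value=3.761e-11 m^3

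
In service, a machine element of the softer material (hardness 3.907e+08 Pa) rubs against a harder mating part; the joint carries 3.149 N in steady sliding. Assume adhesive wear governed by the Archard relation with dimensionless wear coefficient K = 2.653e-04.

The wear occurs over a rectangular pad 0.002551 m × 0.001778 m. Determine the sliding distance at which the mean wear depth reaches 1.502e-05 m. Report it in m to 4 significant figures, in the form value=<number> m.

Intermediate values are shown rounded. All working math carries full precision. Rounded once at the end: 4 significant figures.
Convert: Contact area A = 0.002551 m × 0.001778 m = 4.536e-06 m².
Restated in SI base units: W = 3.149 N, H = 3.907e+08 Pa, K = 2.653e-04.
Permissible volume V_lim = h_lim·A = 1.502e-05 · 4.536e-06 = 6.813e-11 m³.
Sliding life L = V_lim·H/(K·W) = 6.813e-11 · 3.907e+08 / (2.653e-04 · 3.149) = 31.86 m.

value=31.86 m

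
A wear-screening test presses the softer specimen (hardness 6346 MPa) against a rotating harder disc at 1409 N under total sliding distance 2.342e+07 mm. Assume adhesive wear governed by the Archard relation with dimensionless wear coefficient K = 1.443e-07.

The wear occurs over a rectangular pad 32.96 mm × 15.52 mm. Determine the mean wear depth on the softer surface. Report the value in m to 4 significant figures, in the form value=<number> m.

Intermediate values are shown rounded; every step carries exact precision, and rounded once at the end to four significant figures.
Distance covered L = 2.342e+07 mm = 2.342e+04 m.
Hardness H = 6346 MPa = 6.346e+09 Pa.
Pad sides 32.96 mm × 15.52 mm = 0.03296 m × 0.01552 m. Contact area A = 0.03296 m × 0.01552 m = 5.115e-04 m².
Expressed in SI base units: W = 1409 N, H = 6.346e+09 Pa, K = 1.443e-07.
Worn volume V = K·W·L/H = 1.443e-07 · 1409 · 2.342e+04 / 6.346e+09 = 7.504e-10 m³.
Mean wear depth h = V/A = 7.504e-10 / 5.115e-04 = 1.467e-06 m.

value=1.467e-06 m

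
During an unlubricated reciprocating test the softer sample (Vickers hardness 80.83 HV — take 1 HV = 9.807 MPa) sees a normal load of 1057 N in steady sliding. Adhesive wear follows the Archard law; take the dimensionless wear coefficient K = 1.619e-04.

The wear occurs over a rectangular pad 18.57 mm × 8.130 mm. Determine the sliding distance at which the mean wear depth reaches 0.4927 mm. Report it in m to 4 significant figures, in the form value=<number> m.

value=344.6 m

Intermediates are displayed rounded; all working math runs at full float precision. Rounded just once, at four significant digits.
Hardness H = 80.83 HV × 9.807 MPa/HV = 792.7 MPa = 7.927e+08 Pa.
Pad sides 18.57 mm × 8.130 mm = 0.01857 m × 0.008130 m. Contact area A = 0.01857 m × 0.008130 m = 1.510e-04 m².
Depth limit h_lim = 0.4927 mm = 4.927e-04 m.
Working in SI base units: W = 1057 N, H = 7.927e+08 Pa, K = 1.619e-04.
Permissible volume V_lim = h_lim·A = 4.927e-04 · 1.510e-04 = 7.438e-08 m³.
Thus life L = V_lim·H/(K·W) = 7.438e-08 · 7.927e+08 / (1.619e-04 · 1057) = 344.6 m.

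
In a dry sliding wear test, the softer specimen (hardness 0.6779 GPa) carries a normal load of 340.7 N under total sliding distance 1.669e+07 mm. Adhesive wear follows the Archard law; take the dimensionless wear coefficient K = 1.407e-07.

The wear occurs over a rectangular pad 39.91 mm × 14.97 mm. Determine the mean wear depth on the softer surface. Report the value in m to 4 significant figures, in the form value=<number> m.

Quoted intermediates are rounded, and all arithmetic carries exact precision, and a single final rounding: 4 significant digits.
Convert: Sliding distance L = 1.669e+07 mm = 1.669e+04 m.
Convert: Hardness H = 0.6779 GPa = 6.779e+08 Pa.
Convert: Pad sides 39.91 mm × 14.97 mm = 0.03991 m × 0.01497 m. Contact area A = 0.03991 m × 0.01497 m = 5.975e-04 m².
Collected in SI base units: W = 340.7 N, H = 6.779e+08 Pa, K = 1.407e-07.
Apply Archard: V = K·W·L/H = 1.407e-07 · 340.7 · 1.669e+04 / 6.779e+08 = 1.180e-09 m³.
Depth h = V/A = 1.180e-09 / 5.975e-04 = 1.975e-06 m.

value=1.975e-06 m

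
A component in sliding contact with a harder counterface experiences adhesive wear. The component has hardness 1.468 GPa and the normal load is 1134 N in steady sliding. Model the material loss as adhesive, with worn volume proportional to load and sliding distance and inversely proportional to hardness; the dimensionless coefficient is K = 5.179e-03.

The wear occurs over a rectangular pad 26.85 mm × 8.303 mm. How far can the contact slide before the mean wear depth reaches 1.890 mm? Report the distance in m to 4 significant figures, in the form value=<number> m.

value=105.3 m

The intermediates appear rounded, and the computation carries full precision. Rounded once at the end to four significant figures.
Hardness H = 1.468 GPa = 1.468e+09 Pa.
Pad sides 26.85 mm × 8.303 mm = 0.02685 m × 0.008303 m. Contact area A = 0.02685 m × 0.008303 m = 2.229e-04 m².
Depth limit h_lim = 1.890 mm = 0.001890 m.
Restated in SI base units: W = 1134 N, H = 1.468e+09 Pa, K = 5.179e-03.
Permissible volume V_lim = h_lim·A = 0.001890 · 2.229e-04 = 4.213e-07 m³.
Sliding life L = V_lim·H/(K·W) = 4.213e-07 · 1.468e+09 / (5.179e-03 · 1134) = 105.3 m.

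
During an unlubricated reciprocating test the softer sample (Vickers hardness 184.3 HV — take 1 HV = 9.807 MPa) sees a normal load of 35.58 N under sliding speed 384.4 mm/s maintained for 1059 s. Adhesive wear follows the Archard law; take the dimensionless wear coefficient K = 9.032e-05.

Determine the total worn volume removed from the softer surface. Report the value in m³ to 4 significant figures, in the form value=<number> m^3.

Each operation maintains exact precision, and intermediate values are shown rounded — one last rounding: four significant digits.
Convert: Sliding speed v = 384.4 mm/s = 0.3844 m/s. Sliding distance L = v·t = 0.3844 m/s × 1059 s = 407.1 m.
Convert: Hardness H = 184.3 HV × 9.807 MPa/HV = 1807 MPa = 1.807e+09 Pa.
As SI base values: W = 35.58 N, H = 1.807e+09 Pa, K = 9.032e-05.
Archard volume V = K·W·L/H = 9.032e-05 · 35.58 · 407.1 / 1.807e+09 = 7.238e-10 m³.

value=7.238e-10 m^3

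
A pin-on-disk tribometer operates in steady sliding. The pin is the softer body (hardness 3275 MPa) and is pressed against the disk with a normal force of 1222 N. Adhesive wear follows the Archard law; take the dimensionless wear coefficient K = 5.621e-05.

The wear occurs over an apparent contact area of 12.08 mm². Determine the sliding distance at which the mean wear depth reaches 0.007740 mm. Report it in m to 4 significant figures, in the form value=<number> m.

value=4.458 m

Intermediate values are displayed rounded, and the computation keeps full float precision, and one last rounding to four significant figures.
Convert: Hardness H = 3275 MPa = 3.275e+09 Pa.
Convert: Contact area A = 12.08 mm² = 1.208e-05 m².
Convert: Depth limit h_lim = 0.007740 mm = 7.740e-06 m.
Restated in SI base units: W = 1222 N, H = 3.275e+09 Pa, K = 5.621e-05.
At the depth limit, V_lim = h_lim·A = 7.740e-06 · 1.208e-05 = 9.350e-11 m³.
Inverting, life L = V_lim·H/(K·W) = 9.350e-11 · 3.275e+09 / (5.621e-05 · 1222) = 4.458 m.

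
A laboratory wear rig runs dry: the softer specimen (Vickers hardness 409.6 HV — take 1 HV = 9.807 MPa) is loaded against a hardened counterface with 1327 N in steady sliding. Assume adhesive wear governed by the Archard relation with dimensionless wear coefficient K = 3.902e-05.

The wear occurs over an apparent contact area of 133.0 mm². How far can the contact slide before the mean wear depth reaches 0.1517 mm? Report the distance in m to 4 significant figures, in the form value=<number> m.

Intermediates are displayed rounded; all working math keeps exact precision, and one final rounding, at four significant figures.
Hardness H = 409.6 HV × 9.807 MPa/HV = 4017 MPa = 4.017e+09 Pa.
Contact area A = 133.0 mm² = 1.330e-04 m².
Depth limit h_lim = 0.1517 mm = 1.517e-04 m.
Expressed in SI base units: W = 1327 N, H = 4.017e+09 Pa, K = 3.902e-05.
Wearable volume V_lim = h_lim·A = 1.517e-04 · 1.330e-04 = 2.018e-08 m³.
Sliding life L = V_lim·H/(K·W) = 2.018e-08 · 4.017e+09 / (3.902e-05 · 1327) = 1565 m.

value=1565 m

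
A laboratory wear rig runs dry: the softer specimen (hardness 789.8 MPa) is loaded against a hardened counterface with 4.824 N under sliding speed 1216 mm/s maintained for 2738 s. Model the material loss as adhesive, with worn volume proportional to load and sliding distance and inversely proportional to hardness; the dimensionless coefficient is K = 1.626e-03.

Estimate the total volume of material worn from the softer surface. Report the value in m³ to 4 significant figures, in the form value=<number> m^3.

Intermediate values are displayed rounded; all working math maintains full float precision; one final rounding to four significant digits.
Sliding speed v = 1216 mm/s = 1.216 m/s. The distance L = v·t = 1.216 m/s × 2738 s = 3329 m.
Hardness H = 789.8 MPa = 7.898e+08 Pa.
In SI base units: W = 4.824 N, H = 7.898e+08 Pa, K = 1.626e-03.
Apply Archard: V = K·W·L/H = 1.626e-03 · 4.824 · 3329 / 7.898e+08 = 3.307e-08 m³.

value=3.307e-08 m^3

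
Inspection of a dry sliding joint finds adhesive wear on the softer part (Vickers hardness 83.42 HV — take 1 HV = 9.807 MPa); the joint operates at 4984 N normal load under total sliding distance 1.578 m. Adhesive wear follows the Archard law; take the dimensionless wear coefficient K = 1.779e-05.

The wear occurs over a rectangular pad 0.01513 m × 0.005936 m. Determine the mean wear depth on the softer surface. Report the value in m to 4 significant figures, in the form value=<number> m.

Intermediates appear rounded. All working math carries full float precision; one last rounding to four significant digits.
Convert: Hardness H = 83.42 HV × 9.807 MPa/HV = 818.1 MPa = 8.181e+08 Pa.
Convert: Contact area A = 0.01513 m × 0.005936 m = 8.981e-05 m².
Expressed in SI base units: W = 4984 N, H = 8.181e+08 Pa, K = 1.779e-05.
Archard relation: V = K·W·L/H = 1.779e-05 · 4984 · 1.578 / 8.181e+08 = 1.710e-10 m³.
Mean wear depth h = V/A = 1.710e-10 / 8.981e-05 = 1.904e-06 m.

value=1.904e-06 m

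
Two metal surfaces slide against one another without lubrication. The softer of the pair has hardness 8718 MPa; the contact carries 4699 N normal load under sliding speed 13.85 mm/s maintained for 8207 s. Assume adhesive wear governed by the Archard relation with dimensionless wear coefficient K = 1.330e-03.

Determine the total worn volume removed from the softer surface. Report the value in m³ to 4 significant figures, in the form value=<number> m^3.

value=8.148e-08 m^3

The algebra keeps exact precision, and intermediate values appear rounded, and rounded once at the end to 4 significant figures.
Convert: Sliding speed v = 13.85 mm/s = 0.01385 m/s. Total distance L = v·t = 0.01385 m/s × 8207 s = 113.7 m.
Convert: Hardness H = 8718 MPa = 8.718e+09 Pa.
In SI base units, W = 4699 N, H = 8.718e+09 Pa, K = 1.330e-03.
By Archard's law, V = K·W·L/H = 1.330e-03 · 4699 · 113.7 / 8.718e+09 = 8.148e-08 m³.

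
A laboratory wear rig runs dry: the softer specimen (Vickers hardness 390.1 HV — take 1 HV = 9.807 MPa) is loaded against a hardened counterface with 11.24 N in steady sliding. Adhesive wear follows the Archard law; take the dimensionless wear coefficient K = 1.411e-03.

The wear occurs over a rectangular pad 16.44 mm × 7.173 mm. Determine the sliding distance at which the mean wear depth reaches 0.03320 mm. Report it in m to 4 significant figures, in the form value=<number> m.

value=944.4 m

Each operation runs at full precision — the intermediates are printed rounded — one final rounding, at four significant figures.
Convert: Hardness H = 390.1 HV × 9.807 MPa/HV = 3826 MPa = 3.826e+09 Pa.
Convert: Pad sides 16.44 mm × 7.173 mm = 0.01644 m × 0.007173 m. Contact area A = 0.01644 m × 0.007173 m = 1.179e-04 m².
Convert: Depth limit h_lim = 0.03320 mm = 3.320e-05 m.
SI base units throughout: W = 11.24 N, H = 3.826e+09 Pa, K = 1.411e-03.
Limit volume V_lim = h_lim·A = 3.320e-05 · 1.179e-04 = 3.915e-09 m³.
Life L = V_lim·H/(K·W) = 3.915e-09 · 3.826e+09 / (1.411e-03 · 11.24) = 944.4 m.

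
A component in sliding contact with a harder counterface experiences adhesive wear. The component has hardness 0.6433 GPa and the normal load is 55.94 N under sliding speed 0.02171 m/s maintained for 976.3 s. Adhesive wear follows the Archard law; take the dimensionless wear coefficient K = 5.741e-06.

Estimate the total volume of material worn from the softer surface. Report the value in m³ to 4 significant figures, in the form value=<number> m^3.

Each operation runs at full precision; the intermediates appear rounded — one final rounding to four significant digits.
Convert: Sliding distance L = v·t = 0.02171 m/s × 976.3 s = 21.20 m.
Convert: Hardness H = 0.6433 GPa = 6.433e+08 Pa.
As SI base values: W = 55.94 N, H = 6.433e+08 Pa, K = 5.741e-06.
Wear volume V = K·W·L/H = 5.741e-06 · 55.94 · 21.20 / 6.433e+08 = 1.058e-11 m³.

value=1.058e-11 m^3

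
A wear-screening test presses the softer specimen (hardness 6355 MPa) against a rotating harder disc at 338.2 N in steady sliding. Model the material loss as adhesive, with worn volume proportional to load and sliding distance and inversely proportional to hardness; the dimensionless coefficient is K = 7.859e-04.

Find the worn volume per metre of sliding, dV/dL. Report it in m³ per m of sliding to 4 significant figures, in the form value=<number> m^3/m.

value=4.182e-11 m^3/m

Every step carries exact precision. Printed values are rounded — a single final rounding: four significant figures.
Hardness H = 6355 MPa = 6.355e+09 Pa.
In SI base units: W = 338.2 N, H = 6.355e+09 Pa, K = 7.859e-04.
Sliding wear rate dV/dL = K·W/H, so: 7.859e-04 · 338.2 / 6.355e+09 = 4.182e-11 m³/m.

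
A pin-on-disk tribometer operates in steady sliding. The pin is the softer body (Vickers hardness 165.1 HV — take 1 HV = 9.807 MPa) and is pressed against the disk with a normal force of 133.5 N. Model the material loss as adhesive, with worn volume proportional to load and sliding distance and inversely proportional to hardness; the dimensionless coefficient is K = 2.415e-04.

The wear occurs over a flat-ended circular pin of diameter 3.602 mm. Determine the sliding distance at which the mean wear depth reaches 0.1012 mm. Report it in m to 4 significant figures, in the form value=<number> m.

Displayed values are rounded, and every step holds full float precision. Rounded just once: 4 significant figures.
Convert: Hardness H = 165.1 HV × 9.807 MPa/HV = 1619 MPa = 1.619e+09 Pa.
Convert: Pin diameter d = 3.602 mm = 0.003602 m. Contact area A = π·d²/4 = π·(0.003602 m)²/4 = 1.019e-05 m².
Convert: Depth limit h_lim = 0.1012 mm = 1.012e-04 m.
SI base units throughout: W = 133.5 N, H = 1.619e+09 Pa, K = 2.415e-04.
At the depth limit, V_lim = h_lim·A = 1.012e-04 · 1.019e-05 = 1.031e-09 m³.
Sliding life L = V_lim·H/(K·W) = 1.031e-09 · 1.619e+09 / (2.415e-04 · 133.5) = 51.79 m.

value=51.79 m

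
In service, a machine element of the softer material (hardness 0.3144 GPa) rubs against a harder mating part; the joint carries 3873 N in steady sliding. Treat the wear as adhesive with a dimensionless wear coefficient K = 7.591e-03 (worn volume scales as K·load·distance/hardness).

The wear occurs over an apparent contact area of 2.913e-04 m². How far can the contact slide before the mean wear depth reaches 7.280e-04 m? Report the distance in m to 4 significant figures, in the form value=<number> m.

value=2.268 m

Intermediate values appear rounded, and each operation keeps full float precision, and a lone final rounding to four significant figures.
Hardness H = 0.3144 GPa = 3.144e+08 Pa.
In SI base units, W = 3873 N, H = 3.144e+08 Pa, K = 7.591e-03.
Limit volume V_lim = h_lim·A = 7.280e-04 · 2.913e-04 = 2.121e-07 m³.
Life L = V_lim·H/(K·W) = 2.121e-07 · 3.144e+08 / (7.591e-03 · 3873) = 2.268 m.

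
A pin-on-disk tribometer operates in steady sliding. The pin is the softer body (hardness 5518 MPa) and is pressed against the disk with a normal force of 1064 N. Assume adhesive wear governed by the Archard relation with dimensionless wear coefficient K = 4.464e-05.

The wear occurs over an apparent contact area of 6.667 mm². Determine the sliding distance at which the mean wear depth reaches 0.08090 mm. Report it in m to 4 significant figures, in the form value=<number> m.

value=62.66 m

Displayed values are rounded, and all arithmetic maintains exact precision — rounded just once, at four significant digits.
Convert: Hardness H = 5518 MPa = 5.518e+09 Pa.
Convert: Contact area A = 6.667 mm² = 6.667e-06 m².
Convert: Depth limit h_lim = 0.08090 mm = 8.090e-05 m.
Working in SI base units: W = 1064 N, H = 5.518e+09 Pa, K = 4.464e-05.
Limit volume V_lim = h_lim·A = 8.090e-05 · 6.667e-06 = 5.394e-10 m³.
Sliding life L = V_lim·H/(K·W) = 5.394e-10 · 5.518e+09 / (4.464e-05 · 1064) = 62.66 m.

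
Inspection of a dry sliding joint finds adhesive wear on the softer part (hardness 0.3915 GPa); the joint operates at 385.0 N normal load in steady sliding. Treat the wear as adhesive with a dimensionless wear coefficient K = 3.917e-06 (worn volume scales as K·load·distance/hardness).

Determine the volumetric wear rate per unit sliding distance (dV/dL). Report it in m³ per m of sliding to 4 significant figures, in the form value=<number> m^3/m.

All working math holds full float precision. Intermediate values are displayed rounded. Rounded once at the end, at 4 significant digits.
Convert: Hardness H = 0.3915 GPa = 3.915e+08 Pa.
In SI base units: W = 385.0 N, H = 3.915e+08 Pa, K = 3.917e-06.
Wear rate dV/dL = K·W/H, so: 3.917e-06 · 385.0 / 3.915e+08 = 3.852e-12 m³/m.

value=3.852e-12 m^3/m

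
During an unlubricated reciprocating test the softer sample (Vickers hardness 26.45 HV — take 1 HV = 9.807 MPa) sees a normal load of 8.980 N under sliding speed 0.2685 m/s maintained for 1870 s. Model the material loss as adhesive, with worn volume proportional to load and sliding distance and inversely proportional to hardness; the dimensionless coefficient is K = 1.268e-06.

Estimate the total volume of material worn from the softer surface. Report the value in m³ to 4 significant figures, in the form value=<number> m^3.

All arithmetic maintains full precision. Quoted intermediates are rounded; a lone final rounding to four significant digits.
Distance covered L = v·t = 0.2685 m/s × 1870 s = 502.1 m.
Hardness H = 26.45 HV × 9.807 MPa/HV = 259.4 MPa = 2.594e+08 Pa.
As SI base values: W = 8.980 N, H = 2.594e+08 Pa, K = 1.268e-06.
Archard relation: V = K·W·L/H = 1.268e-06 · 8.980 · 502.1 / 2.594e+08 = 2.204e-11 m³.

value=2.204e-11 m^3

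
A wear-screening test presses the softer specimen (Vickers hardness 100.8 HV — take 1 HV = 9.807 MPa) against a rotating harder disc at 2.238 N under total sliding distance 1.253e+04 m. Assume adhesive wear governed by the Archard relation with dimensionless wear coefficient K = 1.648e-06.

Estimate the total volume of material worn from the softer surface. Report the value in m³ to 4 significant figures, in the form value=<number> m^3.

value=4.675e-11 m^3

Shown intermediates are rounded; all arithmetic carries exact precision — rounded once at the end: 4 significant figures.
Hardness H = 100.8 HV × 9.807 MPa/HV = 988.5 MPa = 9.885e+08 Pa.
As SI base values: W = 2.238 N, H = 9.885e+08 Pa, K = 1.648e-06.
The Archard volume V = K·W·L/H = 1.648e-06 · 2.238 · 1.253e+04 / 9.885e+08 = 4.675e-11 m³.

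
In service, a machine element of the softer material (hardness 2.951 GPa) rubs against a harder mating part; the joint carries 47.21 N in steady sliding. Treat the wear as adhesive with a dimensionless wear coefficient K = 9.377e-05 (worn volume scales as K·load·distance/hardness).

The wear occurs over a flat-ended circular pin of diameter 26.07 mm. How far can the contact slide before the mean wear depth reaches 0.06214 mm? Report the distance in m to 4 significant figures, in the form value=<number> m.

Every step runs at full precision, and the intermediates appear rounded, and rounded once at the end: four significant digits.
Convert: Hardness H = 2.951 GPa = 2.951e+09 Pa.
Convert: Pin diameter d = 26.07 mm = 0.02607 m. Contact area A = π·d²/4 = π·(0.02607 m)²/4 = 5.338e-04 m².
Convert: Depth limit h_lim = 0.06214 mm = 6.214e-05 m.
Collected in SI base units: W = 47.21 N, H = 2.951e+09 Pa, K = 9.377e-05.
Permissible volume V_lim = h_lim·A = 6.214e-05 · 5.338e-04 = 3.317e-08 m³.
Life L = V_lim·H/(K·W) = 3.317e-08 · 2.951e+09 / (9.377e-05 · 47.21) = 2.211e+04 m.

value=2.211e+04 m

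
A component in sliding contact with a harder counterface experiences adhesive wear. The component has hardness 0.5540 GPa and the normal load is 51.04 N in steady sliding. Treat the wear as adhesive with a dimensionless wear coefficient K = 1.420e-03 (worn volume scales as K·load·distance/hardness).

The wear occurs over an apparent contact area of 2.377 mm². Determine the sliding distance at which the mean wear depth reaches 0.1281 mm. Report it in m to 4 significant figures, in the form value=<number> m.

The intermediates appear rounded; the algebra runs at full precision. Rounded just once to four significant figures.
Hardness H = 0.5540 GPa = 5.540e+08 Pa.
Contact area A = 2.377 mm² = 2.377e-06 m².
Depth limit h_lim = 0.1281 mm = 1.281e-04 m.
In SI base units: W = 51.04 N, H = 5.540e+08 Pa, K = 1.420e-03.
Limit volume V_lim = h_lim·A = 1.281e-04 · 2.377e-06 = 3.045e-10 m³.
Life L = V_lim·H/(K·W) = 3.045e-10 · 5.540e+08 / (1.420e-03 · 51.04) = 2.327 m.

value=2.327 m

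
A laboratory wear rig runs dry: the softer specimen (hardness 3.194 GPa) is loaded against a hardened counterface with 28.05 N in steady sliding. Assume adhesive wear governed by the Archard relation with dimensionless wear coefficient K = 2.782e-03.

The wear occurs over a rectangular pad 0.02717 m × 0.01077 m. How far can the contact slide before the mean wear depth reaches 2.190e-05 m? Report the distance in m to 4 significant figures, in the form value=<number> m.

value=262.3 m

Each operation holds exact precision. Intermediates are printed rounded, and one last rounding, at four significant digits.
Convert: Hardness H = 3.194 GPa = 3.194e+09 Pa.
Convert: Contact area A = 0.02717 m × 0.01077 m = 2.926e-04 m².
In SI base units, W = 28.05 N, H = 3.194e+09 Pa, K = 2.782e-03.
Wearable volume V_lim = h_lim·A = 2.190e-05 · 2.926e-04 = 6.408e-09 m³.
Thus life L = V_lim·H/(K·W) = 6.408e-09 · 3.194e+09 / (2.782e-03 · 28.05) = 262.3 m.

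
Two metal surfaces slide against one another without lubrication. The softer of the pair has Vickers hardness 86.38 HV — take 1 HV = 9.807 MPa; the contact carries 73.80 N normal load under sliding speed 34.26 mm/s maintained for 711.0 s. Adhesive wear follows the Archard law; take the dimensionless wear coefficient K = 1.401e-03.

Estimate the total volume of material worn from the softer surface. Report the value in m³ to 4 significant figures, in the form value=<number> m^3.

value=2.973e-09 m^3

Every step holds full precision, and intermediate values are displayed rounded. Rounded just once: 4 significant figures.
Convert: Sliding speed v = 34.26 mm/s = 0.03426 m/s. Distance L = v·t = 0.03426 m/s × 711.0 s = 24.36 m.
Convert: Hardness H = 86.38 HV × 9.807 MPa/HV = 847.1 MPa = 8.471e+08 Pa.
In SI base units: W = 73.80 N, H = 8.471e+08 Pa, K = 1.401e-03.
By Archard's law, V = K·W·L/H = 1.401e-03 · 73.80 · 24.36 / 8.471e+08 = 2.973e-09 m³.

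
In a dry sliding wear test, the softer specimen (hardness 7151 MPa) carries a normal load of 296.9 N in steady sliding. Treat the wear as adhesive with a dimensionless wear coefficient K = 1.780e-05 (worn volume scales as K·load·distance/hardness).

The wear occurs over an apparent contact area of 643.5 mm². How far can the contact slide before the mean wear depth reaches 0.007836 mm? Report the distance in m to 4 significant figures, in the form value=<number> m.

value=6823 m

Displayed values are rounded; the algebra maintains exact precision — rounded once at the end, at four significant figures.
Convert: Hardness H = 7151 MPa = 7.151e+09 Pa.
Convert: Contact area A = 643.5 mm² = 6.435e-04 m².
Convert: Depth limit h_lim = 0.007836 mm = 7.836e-06 m.
Working in SI base units: W = 296.9 N, H = 7.151e+09 Pa, K = 1.780e-05.
At the depth limit, V_lim = h_lim·A = 7.836e-06 · 6.435e-04 = 5.042e-09 m³.
Life L = V_lim·H/(K·W) = 5.042e-09 · 7.151e+09 / (1.780e-05 · 296.9) = 6823 m.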